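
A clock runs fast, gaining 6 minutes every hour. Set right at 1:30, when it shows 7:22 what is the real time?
For every 60 true minutes, the faulty clock advances 66 minutes, so 1 faulty-clock minute corresponds to 60/66 true minutes.
From 1:30 to 7:22 on the faulty dial is 352 minutes.
True elapsed: 352 x 60/66 = 320 minutes = 5 hours and 20 minutes.
True time: 1:30 + 5 hours and 20 minutes = 6:50.

Final answer: 6:50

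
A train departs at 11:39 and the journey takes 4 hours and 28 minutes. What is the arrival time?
Starting time: 11:39
Adding 28 minutes to 39 minutes: 39 + 28 = 67 minutes = 1 hour and 7 minutes
Adding 4 hours: 11 + 4 + 1 (carry) = 16 - 12 = 4
Final time: 4:07

Final answer: 4:07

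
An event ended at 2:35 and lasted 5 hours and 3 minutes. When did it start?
Starting time: 2:35 = 155 total minutes past 12:00
Subtracting: 5 hours and 3 minutes = 303 minutes
155 - 303 = -148 (negative, add 12 hours = 720) = 572 minutes
= 9 hours and 32 minutes past 12:00 = 9:32

Final answer: 9:32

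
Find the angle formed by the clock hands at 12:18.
Hour hand position: 0 x 30 + 18 x 0.5 = 9 degrees
Minute hand position: 18 x 6 = 108 degrees
Difference: |9 - 108| = 99 degrees
The angle between the hands is 99 degrees

Final answer: 99 degrees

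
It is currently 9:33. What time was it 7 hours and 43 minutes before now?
Starting time: 9:33 = 573 total minutes past 12:00
Subtracting: 7 hours and 43 minutes = 463 minutes
573 - 463 = 110 minutes
= 1 hour and 50 minutes past 12:00 = 1:50

Final answer: 1:50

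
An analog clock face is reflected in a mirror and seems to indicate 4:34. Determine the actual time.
Reflection across the vertical (12-6) axis maps a hand at angle A degrees to (360 - A) degrees, which sends a reading of T minutes past 12:00 to (720 - T) minutes past 12:00.
Mirror reads 4:34 = 274 minutes past 12:00.
Actual time: (720 - 274) mod 720 = 446 minutes = 7:26.

Final answer: 7:26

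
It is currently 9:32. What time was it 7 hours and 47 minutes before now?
Starting time: 9:32 = 572 total minutes past 12:00
Subtracting: 7 hours and 47 minutes = 467 minutes
572 - 467 = 105 minutes
= 1 hour and 45 minutes past 12:00 = 1:45

Final answer: 1:45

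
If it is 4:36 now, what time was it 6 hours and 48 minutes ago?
Starting time: 4:36 = 276 total minutes past 12:00
Subtracting: 6 hours and 48 minutes = 408 minutes
276 - 408 = -132 (negative, add 12 hours = 720) = 588 minutes
= 9 hours and 48 minutes past 12:00 = 9:48

Final answer: 9:48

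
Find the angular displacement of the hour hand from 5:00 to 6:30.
The hour hand moves 0.5 degrees per minute.
Time elapsed: 6:30 - 5:00 = 90 minutes
Angular displacement: 90 x 0.5 = 45 degrees

Final answer: 45 degrees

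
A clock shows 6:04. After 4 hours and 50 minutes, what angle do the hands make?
First find the time 4 hours and 50 minutes after 6:04.
Total minutes: 6 x 60 + 4 + 4 x 60 + 50 = 654.
654 mod 720 = 654 minutes = 10:54.
Now compute the angle at 10:54:
Hour hand: 10 x 30 + 54 x 0.5 = 327 degrees
Minute hand: 54 x 6 = 324 degrees
Difference: |327 - 324| = 3 degrees
The angle is 3 degrees

Final answer: 3 degrees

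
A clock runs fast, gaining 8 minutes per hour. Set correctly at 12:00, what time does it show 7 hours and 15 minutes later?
For every 60 true minutes, the faulty clock advances 60 + 8 = 68 minutes.
True elapsed: 7 hours and 15 minutes = 435 minutes.
Faulty clock advances: 435 x 68/60 = 493 minutes (drift: 58 minutes ahead).
Shown time: 12:00 + 493 minutes = 8:13.

Final answer: 8:13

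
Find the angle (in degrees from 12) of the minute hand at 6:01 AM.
The minute hand moves 6 degrees per minute.
At 6:01: 1 x 6 = 6 degrees

Final answer: 6 degrees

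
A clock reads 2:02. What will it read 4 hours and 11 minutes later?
Starting time: 2:02
Adding 11 minutes to 2 minutes: 2 + 11 = 13 minutes
Adding 4 hours: 2 + 4 = 6
Final time: 6:13

Final answer: 6:13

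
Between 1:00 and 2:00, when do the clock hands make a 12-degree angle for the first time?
At t minutes past 1:00, the hour hand is at 30 x 1 + 0.5t degrees and the minute hand is at 6t degrees.
The smaller angle between them is 12 degrees when |30H - 5.5t| = 12 or |30H - 5.5t| = 348.
With H = 1, solve 30 x 1 - 5.5t = +/- target for each target:
  t = (30 x 1 - 12) / 5.5 = 3.27
  t = (30 x 1 + 12) / 5.5 = 7.64
  t = (30 x 1 - 348) / 5.5 = -57.82 (outside (0, 60))
  t = (30 x 1 + 348) / 5.5 = 68.73 (outside (0, 60))
Valid solutions in (0, 60): {3.27, 7.64} minutes.
The first occurrence is t = 3.27 minutes.
The hands form a 12-degree angle at 3.27 minutes past 1:00.

Final answer: 3.27 minutes past 1:00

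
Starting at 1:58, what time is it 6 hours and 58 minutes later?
Starting time: 1:58
Adding 58 minutes to 58 minutes: 58 + 58 = 116 minutes = 1 hour and 56 minutes
Adding 6 hours: 1 + 6 + 1 (carry) = 8
Final time: 8:56

Final answer: 8:56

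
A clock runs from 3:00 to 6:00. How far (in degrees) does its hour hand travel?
The hour hand moves 0.5 degrees per minute.
Time elapsed: 6:00 - 3:00 = 180 minutes
Angular displacement: 180 x 0.5 = 90 degrees

Final answer: 90 degrees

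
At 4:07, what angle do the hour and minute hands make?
Hour hand position: 4 x 30 + 7 x 0.5 = 123.5 degrees
Minute hand position: 7 x 6 = 42 degrees
Difference: |123.5 - 42| = 81.5 degrees
The angle between the hands is 81.5 degrees

Final answer: 81.5 degrees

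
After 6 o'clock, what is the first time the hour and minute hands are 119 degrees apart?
At t minutes past 6:00, the hour hand is at 30 x 6 + 0.5t degrees and the minute hand is at 6t degrees.
The smaller angle between them is 119 degrees when |30H - 5.5t| = 119 or |30H - 5.5t| = 241.
With H = 6, solve 30 x 6 - 5.5t = +/- target for each target:
  t = (30 x 6 - 119) / 5.5 = 11.09
  t = (30 x 6 + 119) / 5.5 = 54.36
  t = (30 x 6 - 241) / 5.5 = -11.09 (outside (0, 60))
  t = (30 x 6 + 241) / 5.5 = 76.55 (outside (0, 60))
Valid solutions in (0, 60): {11.09, 54.36} minutes.
The first occurrence is t = 11.09 minutes.
The hands form a 119-degree angle at 11.09 minutes past 6:00.

Final answer: 11.09 minutes past 6:00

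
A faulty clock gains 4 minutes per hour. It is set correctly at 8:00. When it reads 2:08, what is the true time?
For every 60 true minutes, the faulty clock advances 64 minutes, so 1 faulty-clock minute corresponds to 60/64 true minutes.
From 8:00 to 2:08 on the faulty dial is 368 minutes.
True elapsed: 368 x 60/64 = 345 minutes = 5 hours and 45 minutes.
True time: 8:00 + 5 hours and 45 minutes = 1:45.

Final answer: 1:45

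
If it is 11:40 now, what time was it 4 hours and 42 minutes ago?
Starting time: 11:40 = 700 total minutes past 12:00
Subtracting: 4 hours and 42 minutes = 282 minutes
700 - 282 = 418 minutes
= 6 hours and 58 minutes past 12:00 = 6:58

Final answer: 6:58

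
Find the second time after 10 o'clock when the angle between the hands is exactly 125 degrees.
At t minutes past 10:00, the hour hand is at 30 x 10 + 0.5t degrees and the minute hand is at 6t degrees.
The smaller angle between them is 125 degrees when |30H - 5.5t| = 125 or |30H - 5.5t| = 235.
With H = 10, solve 30 x 10 - 5.5t = +/- target for each target:
  t = (30 x 10 - 125) / 5.5 = 31.82
  t = (30 x 10 + 125) / 5.5 = 77.27 (outside (0, 60))
  t = (30 x 10 - 235) / 5.5 = 11.82
  t = (30 x 10 + 235) / 5.5 = 97.27 (outside (0, 60))
Valid solutions in (0, 60): {11.82, 31.82} minutes.
The second occurrence is t = 31.82 minutes.
The hands form a 125-degree angle at 31.82 minutes past 10:00.

Final answer: 31.82 minutes past 10:00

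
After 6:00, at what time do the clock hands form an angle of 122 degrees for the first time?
At t minutes past 6:00, the hour hand is at 30 x 6 + 0.5t degrees and the minute hand is at 6t degrees.
The smaller angle between them is 122 degrees when |30H - 5.5t| = 122 or |30H - 5.5t| = 238.
With H = 6, solve 30 x 6 - 5.5t = +/- target for each target:
  t = (30 x 6 - 122) / 5.5 = 10.55
  t = (30 x 6 + 122) / 5.5 = 54.91
  t = (30 x 6 - 238) / 5.5 = -10.55 (outside (0, 60))
  t = (30 x 6 + 238) / 5.5 = 76 (outside (0, 60))
Valid solutions in (0, 60): {10.55, 54.91} minutes.
The first occurrence is t = 10.55 minutes.
The hands form a 122-degree angle at 10.55 minutes past 6:00.

Final answer: 10.55 minutes past 6:00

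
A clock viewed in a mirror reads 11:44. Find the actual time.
Reflection across the vertical (12-6) axis maps a hand at angle A degrees to (360 - A) degrees, which sends a reading of T minutes past 12:00 to (720 - T) minutes past 12:00.
Mirror reads 11:44 = 704 minutes past 12:00.
Actual time: (720 - 704) mod 720 = 16 minutes = 12:16.

Final answer: 12:16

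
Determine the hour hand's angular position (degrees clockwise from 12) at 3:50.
The hour hand moves 30 degrees per hour and 0.5 degrees per minute.
At 3:50: (3) x 30 + 50 x 0.5 = 90 + 25 = 115 degrees

Final answer: 115 degrees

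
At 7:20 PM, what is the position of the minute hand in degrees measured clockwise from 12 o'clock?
The minute hand moves 6 degrees per minute.
At 7:20: 20 x 6 = 120 degrees

Final answer: 120 degrees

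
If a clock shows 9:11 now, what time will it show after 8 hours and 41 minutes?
Starting time: 9:11
Adding 41 minutes to 11 minutes: 11 + 41 = 52 minutes
Adding 8 hours: 9 + 8 = 17 - 12 = 5
Final time: 5:52

Final answer: 5:52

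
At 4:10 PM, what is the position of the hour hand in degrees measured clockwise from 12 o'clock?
The hour hand moves 30 degrees per hour and 0.5 degrees per minute.
At 4:10: (4) x 30 + 10 x 0.5 = 120 + 5 = 125 degrees

Final answer: 125 degrees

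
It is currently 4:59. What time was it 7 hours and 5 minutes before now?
Starting time: 4:59 = 299 total minutes past 12:00
Subtracting: 7 hours and 5 minutes = 425 minutes
299 - 425 = -126 (negative, add 12 hours = 720) = 594 minutes
= 9 hours and 54 minutes past 12:00 = 9:54

Final answer: 9:54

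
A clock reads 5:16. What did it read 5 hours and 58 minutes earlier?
Starting time: 5:16 = 316 total minutes past 12:00
Subtracting: 5 hours and 58 minutes = 358 minutes
316 - 358 = -42 (negative, add 12 hours = 720) = 678 minutes
= 11 hours and 18 minutes past 12:00 = 11:18

Final answer: 11:18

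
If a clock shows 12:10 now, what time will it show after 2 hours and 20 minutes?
Starting time: 12:10
Adding 20 minutes to 10 minutes: 10 + 20 = 30 minutes
Adding 2 hours: 12 + 2 = 14 - 12 = 2
Final time: 2:30

Final answer: 2:30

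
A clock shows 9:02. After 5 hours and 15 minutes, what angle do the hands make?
First find the time 5 hours and 15 minutes after 9:02.
Total minutes: 9 x 60 + 2 + 5 x 60 + 15 = 857.
857 mod 720 = 137 minutes = 2:17.
Now compute the angle at 2:17:
Hour hand: 2 x 30 + 17 x 0.5 = 68.5 degrees
Minute hand: 17 x 6 = 102 degrees
Difference: |68.5 - 102| = 33.5 degrees
The angle is 33.5 degrees

Final answer: 33.5 degrees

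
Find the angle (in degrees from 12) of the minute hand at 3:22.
The minute hand moves 6 degrees per minute.
At 3:22: 22 x 6 = 132 degrees

Final answer: 132 degrees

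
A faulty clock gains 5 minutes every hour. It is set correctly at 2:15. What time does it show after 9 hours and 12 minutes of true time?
For every 60 true minutes, the faulty clock advances 60 + 5 = 65 minutes.
True elapsed: 9 hours and 12 minutes = 552 minutes.
Faulty clock advances: 552 x 65/60 = 598 minutes (drift: 46 minutes ahead).
Shown time: 2:15 + 598 minutes = 12:13.

Final answer: 12:13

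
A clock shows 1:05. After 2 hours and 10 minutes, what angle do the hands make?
First find the time 2 hours and 10 minutes after 1:05.
Total minutes: 1 x 60 + 5 + 2 x 60 + 10 = 195.
195 mod 720 = 195 minutes = 3:15.
Now compute the angle at 3:15:
Hour hand: 3 x 30 + 15 x 0.5 = 97.5 degrees
Minute hand: 15 x 6 = 90 degrees
Difference: |97.5 - 90| = 7.5 degrees
The angle is 7.5 degrees

Final answer: 7.5 degrees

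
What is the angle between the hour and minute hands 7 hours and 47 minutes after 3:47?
First find the time 7 hours and 47 minutes after 3:47.
Total minutes: 3 x 60 + 47 + 7 x 60 + 47 = 694.
694 mod 720 = 694 minutes = 11:34.
Now compute the angle at 11:34:
Hour hand: 11 x 30 + 34 x 0.5 = 347 degrees
Minute hand: 34 x 6 = 204 degrees
Difference: |347 - 204| = 143 degrees
The angle is 143 degrees

Final answer: 143 degrees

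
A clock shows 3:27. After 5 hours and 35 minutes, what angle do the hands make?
First find the time 5 hours and 35 minutes after 3:27.
Total minutes: 3 x 60 + 27 + 5 x 60 + 35 = 542.
542 mod 720 = 542 minutes = 9:02.
Now compute the angle at 9:02:
Hour hand: 9 x 30 + 2 x 0.5 = 271 degrees
Minute hand: 2 x 6 = 12 degrees
Difference: |271 - 12| = 259 degrees
Smaller angle: 360 - 259 = 101 degrees

Final answer: 101 degrees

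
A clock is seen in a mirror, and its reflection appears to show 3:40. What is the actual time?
Reflection across the vertical (12-6) axis maps a hand at angle A degrees to (360 - A) degrees, which sends a reading of T minutes past 12:00 to (720 - T) minutes past 12:00.
Mirror reads 3:40 = 220 minutes past 12:00.
Actual time: (720 - 220) mod 720 = 500 minutes = 8:20.

Final answer: 8:20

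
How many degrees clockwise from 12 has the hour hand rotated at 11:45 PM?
The hour hand moves 30 degrees per hour and 0.5 degrees per minute.
At 11:45: (11) x 30 + 45 x 0.5 = 330 + 22.5 = 352.5 degrees

Final answer: 352.5 degrees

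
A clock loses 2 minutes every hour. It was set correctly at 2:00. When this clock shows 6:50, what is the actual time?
For every 60 true minutes, the faulty clock advances 58 minutes, so 1 faulty-clock minute corresponds to 60/58 true minutes.
From 2:00 to 6:50 on the faulty dial is 290 minutes.
True elapsed: 290 x 60/58 = 300 minutes = 5 hours.
True time: 2:00 + 5 hours = 7:00.

Final answer: 7:00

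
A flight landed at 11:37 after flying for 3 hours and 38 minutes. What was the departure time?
Starting time: 11:37 = 697 total minutes past 12:00
Subtracting: 3 hours and 38 minutes = 218 minutes
697 - 218 = 479 minutes
= 7 hours and 59 minutes past 12:00 = 7:59

Final answer: 7:59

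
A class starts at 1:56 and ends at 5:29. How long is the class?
From 1:56 to 5:29:
(5 x 60 + 29) - (1 x 60 + 56) = 329 - 116 = 213 minutes
= 3 hours and 33 minutes

Final answer: 3 hours and 33 minutes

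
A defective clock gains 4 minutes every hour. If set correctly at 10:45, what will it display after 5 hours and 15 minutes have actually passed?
For every 60 true minutes, the faulty clock advances 60 + 4 = 64 minutes.
True elapsed: 5 hours and 15 minutes = 315 minutes.
Faulty clock advances: 315 x 64/60 = 336 minutes (drift: 21 minutes ahead).
Shown time: 10:45 + 336 minutes = 4:21.

Final answer: 4:21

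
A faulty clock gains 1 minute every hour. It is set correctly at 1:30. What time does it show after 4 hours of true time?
For every 60 true minutes, the faulty clock advances 60 + 1 = 61 minutes.
True elapsed: 4 hours = 240 minutes.
Faulty clock advances: 240 x 61/60 = 244 minutes (drift: 4 minutes ahead).
Shown time: 1:30 + 244 minutes = 5:34.

Final answer: 5:34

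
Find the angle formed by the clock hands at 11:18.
Hour hand position: 11 x 30 + 18 x 0.5 = 339 degrees
Minute hand position: 18 x 6 = 108 degrees
Difference: |339 - 108| = 231 degrees
Since 231 > 180, the smaller angle is 360 - 231 = 129 degrees

Final answer: 129 degrees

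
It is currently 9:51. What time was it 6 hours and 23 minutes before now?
Starting time: 9:51 = 591 total minutes past 12:00
Subtracting: 6 hours and 23 minutes = 383 minutes
591 - 383 = 208 minutes
= 3 hours and 28 minutes past 12:00 = 3:28

Final answer: 3:28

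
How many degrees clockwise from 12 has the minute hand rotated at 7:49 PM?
The minute hand moves 6 degrees per minute.
At 7:49: 49 x 6 = 294 degrees

Final answer: 294 degrees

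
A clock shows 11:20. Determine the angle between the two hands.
Hour hand position: 11 x 30 + 20 x 0.5 = 340 degrees
Minute hand position: 20 x 6 = 120 degrees
Difference: |340 - 120| = 220 degrees
Since 220 > 180, the smaller angle is 360 - 220 = 140 degrees

Final answer: 140 degrees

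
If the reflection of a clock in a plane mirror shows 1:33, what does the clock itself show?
Reflection across the vertical (12-6) axis maps a hand at angle A degrees to (360 - A) degrees, which sends a reading of T minutes past 12:00 to (720 - T) minutes past 12:00.
Mirror reads 1:33 = 93 minutes past 12:00.
Actual time: (720 - 93) mod 720 = 627 minutes = 10:27.

Final answer: 10:27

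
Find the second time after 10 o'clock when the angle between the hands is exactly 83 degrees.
At t minutes past 10:00, the hour hand is at 30 x 10 + 0.5t degrees and the minute hand is at 6t degrees.
The smaller angle between them is 83 degrees when |30H - 5.5t| = 83 or |30H - 5.5t| = 277.
With H = 10, solve 30 x 10 - 5.5t = +/- target for each target:
  t = (30 x 10 - 83) / 5.5 = 39.45
  t = (30 x 10 + 83) / 5.5 = 69.64 (outside (0, 60))
  t = (30 x 10 - 277) / 5.5 = 4.18
  t = (30 x 10 + 277) / 5.5 = 104.91 (outside (0, 60))
Valid solutions in (0, 60): {4.18, 39.45} minutes.
The second occurrence is t = 39.45 minutes.
The hands form a 83-degree angle at 39.45 minutes past 10:00.

Final answer: 39.45 minutes past 10:00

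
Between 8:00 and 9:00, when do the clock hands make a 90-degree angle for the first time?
At t minutes past 8:00, the hour hand is at 30 x 8 + 0.5t degrees and the minute hand is at 6t degrees.
The smaller angle between them is 90 degrees when |30H - 5.5t| = 90 or |30H - 5.5t| = 270.
With H = 8, solve 30 x 8 - 5.5t = +/- target for each target:
  t = (30 x 8 - 90) / 5.5 = 27.27
  t = (30 x 8 + 90) / 5.5 = 60 (outside (0, 60))
  t = (30 x 8 - 270) / 5.5 = -5.45 (outside (0, 60))
  t = (30 x 8 + 270) / 5.5 = 92.73 (outside (0, 60))
Valid solutions in (0, 60): {27.27} minutes.
The first occurrence is t = 27.27 minutes.
The hands form a 90-degree angle at 27.27 minutes past 8:00.

Final answer: 27.27 minutes past 8:00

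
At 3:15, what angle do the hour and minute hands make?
Hour hand position: 3 x 30 + 15 x 0.5 = 97.5 degrees
Minute hand position: 15 x 6 = 90 degrees
Difference: |97.5 - 90| = 7.5 degrees
The angle between the hands is 7.5 degrees

Final answer: 7.5 degrees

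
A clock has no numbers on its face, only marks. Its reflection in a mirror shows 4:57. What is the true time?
Reflection across the vertical (12-6) axis maps a hand at angle A degrees to (360 - A) degrees, which sends a reading of T minutes past 12:00 to (720 - T) minutes past 12:00.
Mirror reads 4:57 = 297 minutes past 12:00.
Actual time: (720 - 297) mod 720 = 423 minutes = 7:03.

Final answer: 7:03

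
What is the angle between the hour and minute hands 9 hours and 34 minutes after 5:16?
First find the time 9 hours and 34 minutes after 5:16.
Total minutes: 5 x 60 + 16 + 9 x 60 + 34 = 890.
890 mod 720 = 170 minutes = 2:50.
Now compute the angle at 2:50:
Hour hand: 2 x 30 + 50 x 0.5 = 85 degrees
Minute hand: 50 x 6 = 300 degrees
Difference: |85 - 300| = 215 degrees
Smaller angle: 360 - 215 = 145 degrees

Final answer: 145 degrees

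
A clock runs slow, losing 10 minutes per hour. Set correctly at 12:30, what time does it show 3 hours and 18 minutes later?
For every 60 true minutes, the faulty clock advances 60 - 10 = 50 minutes.
True elapsed: 3 hours and 18 minutes = 198 minutes.
Faulty clock advances: 198 x 50/60 = 165 minutes (drift: 33 minutes behind).
Shown time: 12:30 + 165 minutes = 3:15.

Final answer: 3:15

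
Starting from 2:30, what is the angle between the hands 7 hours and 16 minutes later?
First find the time 7 hours and 16 minutes after 2:30.
Total minutes: 2 x 60 + 30 + 7 x 60 + 16 = 586.
586 mod 720 = 586 minutes = 9:46.
Now compute the angle at 9:46:
Hour hand: 9 x 30 + 46 x 0.5 = 293 degrees
Minute hand: 46 x 6 = 276 degrees
Difference: |293 - 276| = 17 degrees
The angle is 17 degrees

Final answer: 17 degrees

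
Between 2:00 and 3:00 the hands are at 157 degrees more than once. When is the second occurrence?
At t minutes past 2:00, the hour hand is at 30 x 2 + 0.5t degrees and the minute hand is at 6t degrees.
The smaller angle between them is 157 degrees when |30H - 5.5t| = 157 or |30H - 5.5t| = 203.
With H = 2, solve 30 x 2 - 5.5t = +/- target for each target:
  t = (30 x 2 - 157) / 5.5 = -17.64 (outside (0, 60))
  t = (30 x 2 + 157) / 5.5 = 39.45
  t = (30 x 2 - 203) / 5.5 = -26 (outside (0, 60))
  t = (30 x 2 + 203) / 5.5 = 47.82
Valid solutions in (0, 60): {39.45, 47.82} minutes.
The second occurrence is t = 47.82 minutes.
The hands form a 157-degree angle at 47.82 minutes past 2:00.

Final answer: 47.82 minutes past 2:00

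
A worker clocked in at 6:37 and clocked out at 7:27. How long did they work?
From 6:37 to 7:27:
(7 x 60 + 27) - (6 x 60 + 37) = 447 - 397 = 50 minutes
= 50 minutes

Final answer: 50 minutes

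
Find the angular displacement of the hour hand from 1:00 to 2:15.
The hour hand moves 0.5 degrees per minute.
Time elapsed: 2:15 - 1:00 = 75 minutes
Angular displacement: 75 x 0.5 = 37.5 degrees

Final answer: 37.5 degrees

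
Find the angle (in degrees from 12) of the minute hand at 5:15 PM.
The minute hand moves 6 degrees per minute.
At 5:15: 15 x 6 = 90 degrees

Final answer: 90 degrees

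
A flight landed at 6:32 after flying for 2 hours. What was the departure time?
Starting time: 6:32 = 392 total minutes past 12:00
Subtracting: 2 hours = 120 minutes
392 - 120 = 272 minutes
= 4 hours and 32 minutes past 12:00 = 4:32

Final answer: 4:32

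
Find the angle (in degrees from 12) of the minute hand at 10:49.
The minute hand moves 6 degrees per minute.
At 10:49: 49 x 6 = 294 degrees

Final answer: 294 degrees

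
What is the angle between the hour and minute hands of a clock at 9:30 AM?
Hour hand position: 9 x 30 + 30 x 0.5 = 285 degrees
Minute hand position: 30 x 6 = 180 degrees
Difference: |285 - 180| = 105 degrees
The angle between the hands is 105 degrees

Final answer: 105 degrees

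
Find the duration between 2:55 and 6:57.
From 2:55 to 6:57:
(6 x 60 + 57) - (2 x 60 + 55) = 417 - 175 = 242 minutes
= 4 hours and 2 minutes

Final answer: 4 hours and 2 minutes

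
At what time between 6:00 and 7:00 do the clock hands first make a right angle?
At t minutes past 6:00, the hour hand is at 30 x 6 + 0.5t degrees and the minute hand is at 6t degrees.
The smaller angle between them is 90 degrees when |30H - 5.5t| = 90 or |30H - 5.5t| = 270.
With H = 6, solve 30 x 6 - 5.5t = +/- target for each target:
  t = (30 x 6 - 90) / 5.5 = 16.36
  t = (30 x 6 + 90) / 5.5 = 49.09
  t = (30 x 6 - 270) / 5.5 = -16.36 (outside (0, 60))
  t = (30 x 6 + 270) / 5.5 = 81.82 (outside (0, 60))
Valid solutions in (0, 60): {16.36, 49.09} minutes.
First occurrence: t = 16.36 minutes.
The hands are at right angles at 16.36 minutes past 6:00.

Final answer: 16.36 minutes past 6:00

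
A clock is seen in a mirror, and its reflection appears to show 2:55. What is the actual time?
Reflection across the vertical (12-6) axis maps a hand at angle A degrees to (360 - A) degrees, which sends a reading of T minutes past 12:00 to (720 - T) minutes past 12:00.
Mirror reads 2:55 = 175 minutes past 12:00.
Actual time: (720 - 175) mod 720 = 545 minutes = 9:05.

Final answer: 9:05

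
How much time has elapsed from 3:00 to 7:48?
From 3:00 to 7:48:
(7 x 60 + 48) - (3 x 60 + 0) = 468 - 180 = 288 minutes
= 4 hours and 48 minutes

Final answer: 4 hours and 48 minutes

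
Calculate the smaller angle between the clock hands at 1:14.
Hour hand position: 1 x 30 + 14 x 0.5 = 37 degrees
Minute hand position: 14 x 6 = 84 degrees
Difference: |37 - 84| = 47 degrees
The angle between the hands is 47 degrees

Final answer: 47 degrees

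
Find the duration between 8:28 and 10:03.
From 8:28 to 10:03:
(10 x 60 + 3) - (8 x 60 + 28) = 603 - 508 = 95 minutes
= 1 hour and 35 minutes

Final answer: 1 hour and 35 minutes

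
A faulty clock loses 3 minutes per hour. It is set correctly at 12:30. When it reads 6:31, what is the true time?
For every 60 true minutes, the faulty clock advances 57 minutes, so 1 faulty-clock minute corresponds to 60/57 true minutes.
From 12:30 to 6:31 on the faulty dial is 361 minutes.
True elapsed: 361 x 60/57 = 380 minutes = 6 hours and 20 minutes.
True time: 12:30 + 6 hours and 20 minutes = 6:50.

Final answer: 6:50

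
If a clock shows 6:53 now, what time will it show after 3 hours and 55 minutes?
Starting time: 6:53
Adding 55 minutes to 53 minutes: 53 + 55 = 108 minutes = 1 hour and 48 minutes
Adding 3 hours: 6 + 3 + 1 (carry) = 10
Final time: 10:48

Final answer: 10:48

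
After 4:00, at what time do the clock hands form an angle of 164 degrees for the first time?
At t minutes past 4:00, the hour hand is at 30 x 4 + 0.5t degrees and the minute hand is at 6t degrees.
The smaller angle between them is 164 degrees when |30H - 5.5t| = 164 or |30H - 5.5t| = 196.
With H = 4, solve 30 x 4 - 5.5t = +/- target for each target:
  t = (30 x 4 - 164) / 5.5 = -8 (outside (0, 60))
  t = (30 x 4 + 164) / 5.5 = 51.64
  t = (30 x 4 - 196) / 5.5 = -13.82 (outside (0, 60))
  t = (30 x 4 + 196) / 5.5 = 57.45
Valid solutions in (0, 60): {51.64, 57.45} minutes.
The first occurrence is t = 51.64 minutes.
The hands form a 164-degree angle at 51.64 minutes past 4:00.

Final answer: 51.64 minutes past 4:00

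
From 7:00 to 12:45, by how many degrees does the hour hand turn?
The hour hand moves 0.5 degrees per minute.
Time elapsed: 12:45 - 7:00 = 345 minutes
Angular displacement: 345 x 0.5 = 172.5 degrees

Final answer: 172.5 degrees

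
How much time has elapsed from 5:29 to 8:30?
From 5:29 to 8:30:
(8 x 60 + 30) - (5 x 60 + 29) = 510 - 329 = 181 minutes
= 3 hours and 1 minute

Final answer: 3 hours and 1 minute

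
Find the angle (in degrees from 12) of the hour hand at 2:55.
The hour hand moves 30 degrees per hour and 0.5 degrees per minute.
At 2:55: (2) x 30 + 55 x 0.5 = 60 + 27.5 = 87.5 degrees

Final answer: 87.5 degrees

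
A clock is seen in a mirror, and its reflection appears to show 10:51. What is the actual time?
Reflection across the vertical (12-6) axis maps a hand at angle A degrees to (360 - A) degrees, which sends a reading of T minutes past 12:00 to (720 - T) minutes past 12:00.
Mirror reads 10:51 = 651 minutes past 12:00.
Actual time: (720 - 651) mod 720 = 69 minutes = 1:09.

Final answer: 1:09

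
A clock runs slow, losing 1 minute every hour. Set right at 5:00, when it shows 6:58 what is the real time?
For every 60 true minutes, the faulty clock advances 59 minutes, so 1 faulty-clock minute corresponds to 60/59 true minutes.
From 5:00 to 6:58 on the faulty dial is 118 minutes.
True elapsed: 118 x 60/59 = 120 minutes = 2 hours.
True time: 5:00 + 2 hours = 7:00.

Final answer: 7:00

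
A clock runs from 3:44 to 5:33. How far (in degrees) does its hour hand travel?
The hour hand moves 0.5 degrees per minute.
Time elapsed: 5:33 - 3:44 = 109 minutes
Angular displacement: 109 x 0.5 = 54.5 degrees

Final answer: 54.5 degrees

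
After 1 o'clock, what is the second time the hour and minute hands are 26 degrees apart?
At t minutes past 1:00, the hour hand is at 30 x 1 + 0.5t degrees and the minute hand is at 6t degrees.
The smaller angle between them is 26 degrees when |30H - 5.5t| = 26 or |30H - 5.5t| = 334.
With H = 1, solve 30 x 1 - 5.5t = +/- target for each target:
  t = (30 x 1 - 26) / 5.5 = 0.73
  t = (30 x 1 + 26) / 5.5 = 10.18
  t = (30 x 1 - 334) / 5.5 = -55.27 (outside (0, 60))
  t = (30 x 1 + 334) / 5.5 = 66.18 (outside (0, 60))
Valid solutions in (0, 60): {0.73, 10.18} minutes.
The second occurrence is t = 10.18 minutes.
The hands form a 26-degree angle at 10.18 minutes past 1:00.

Final answer: 10.18 minutes past 1:00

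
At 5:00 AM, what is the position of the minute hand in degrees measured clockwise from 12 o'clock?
The minute hand moves 6 degrees per minute.
At 5:00: 0 x 6 = 0 degrees

Final answer: 0 degrees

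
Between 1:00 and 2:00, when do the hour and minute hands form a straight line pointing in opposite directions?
For hands to be 180 degrees apart: |30H - 5.5t| = 180
With H = 1: t = (30 x 1 + 180)/5.5 = 38.18 or t = (30 x 1 - 180)/5.5 = -27.27
First valid solution (0 < t < 60): t = 38.18 minutes
The hands are opposite at 38.18 minutes past 1:00.

Final answer: 38.18 minutes past 1:00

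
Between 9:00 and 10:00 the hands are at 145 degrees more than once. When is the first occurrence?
At t minutes past 9:00, the hour hand is at 30 x 9 + 0.5t degrees and the minute hand is at 6t degrees.
The smaller angle between them is 145 degrees when |30H - 5.5t| = 145 or |30H - 5.5t| = 215.
With H = 9, solve 30 x 9 - 5.5t = +/- target for each target:
  t = (30 x 9 - 145) / 5.5 = 22.73
  t = (30 x 9 + 145) / 5.5 = 75.45 (outside (0, 60))
  t = (30 x 9 - 215) / 5.5 = 10
  t = (30 x 9 + 215) / 5.5 = 88.18 (outside (0, 60))
Valid solutions in (0, 60): {10, 22.73} minutes.
The first occurrence is t = 10 minutes.
The hands form a 145-degree angle at 10 minutes past 9:00.

Final answer: 10 minutes past 9:00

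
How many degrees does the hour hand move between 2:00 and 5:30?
The hour hand moves 0.5 degrees per minute.
Time elapsed: 5:30 - 2:00 = 210 minutes
Angular displacement: 210 x 0.5 = 105 degrees

Final answer: 105 degrees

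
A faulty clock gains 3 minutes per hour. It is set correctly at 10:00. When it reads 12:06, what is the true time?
For every 60 true minutes, the faulty clock advances 63 minutes, so 1 faulty-clock minute corresponds to 60/63 true minutes.
From 10:00 to 12:06 on the faulty dial is 126 minutes.
True elapsed: 126 x 60/63 = 120 minutes = 2 hours.
True time: 10:00 + 2 hours = 12:00.

Final answer: 12:00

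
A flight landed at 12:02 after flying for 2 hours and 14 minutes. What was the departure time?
Starting time: 12:02 = 2 total minutes past 12:00
Subtracting: 2 hours and 14 minutes = 134 minutes
2 - 134 = -132 (negative, add 12 hours = 720) = 588 minutes
= 9 hours and 48 minutes past 12:00 = 9:48

Final answer: 9:48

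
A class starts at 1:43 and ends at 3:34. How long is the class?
From 1:43 to 3:34:
(3 x 60 + 34) - (1 x 60 + 43) = 214 - 103 = 111 minutes
= 1 hour and 51 minutes

Final answer: 1 hour and 51 minutes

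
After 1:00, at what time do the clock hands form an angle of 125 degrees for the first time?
At t minutes past 1:00, the hour hand is at 30 x 1 + 0.5t degrees and the minute hand is at 6t degrees.
The smaller angle between them is 125 degrees when |30H - 5.5t| = 125 or |30H - 5.5t| = 235.
With H = 1, solve 30 x 1 - 5.5t = +/- target for each target:
  t = (30 x 1 - 125) / 5.5 = -17.27 (outside (0, 60))
  t = (30 x 1 + 125) / 5.5 = 28.18
  t = (30 x 1 - 235) / 5.5 = -37.27 (outside (0, 60))
  t = (30 x 1 + 235) / 5.5 = 48.18
Valid solutions in (0, 60): {28.18, 48.18} minutes.
The first occurrence is t = 28.18 minutes.
The hands form a 125-degree angle at 28.18 minutes past 1:00.

Final answer: 28.18 minutes past 1:00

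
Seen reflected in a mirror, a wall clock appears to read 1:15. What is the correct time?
Reflection across the vertical (12-6) axis maps a hand at angle A degrees to (360 - A) degrees, which sends a reading of T minutes past 12:00 to (720 - T) minutes past 12:00.
Mirror reads 1:15 = 75 minutes past 12:00.
Actual time: (720 - 75) mod 720 = 645 minutes = 10:45.

Final answer: 10:45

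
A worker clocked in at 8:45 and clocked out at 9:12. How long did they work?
From 8:45 to 9:12:
(9 x 60 + 12) - (8 x 60 + 45) = 552 - 525 = 27 minutes
= 27 minutes

Final answer: 27 minutes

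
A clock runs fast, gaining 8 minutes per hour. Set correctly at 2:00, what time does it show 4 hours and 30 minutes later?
For every 60 true minutes, the faulty clock advances 60 + 8 = 68 minutes.
True elapsed: 4 hours and 30 minutes = 270 minutes.
Faulty clock advances: 270 x 68/60 = 306 minutes (drift: 36 minutes ahead).
Shown time: 2:00 + 306 minutes = 7:06.

Final answer: 7:06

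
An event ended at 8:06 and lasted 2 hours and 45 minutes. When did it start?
Starting time: 8:06 = 486 total minutes past 12:00
Subtracting: 2 hours and 45 minutes = 165 minutes
486 - 165 = 321 minutes
= 5 hours and 21 minutes past 12:00 = 5:21

Final answer: 5:21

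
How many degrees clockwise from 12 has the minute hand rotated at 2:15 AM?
The minute hand moves 6 degrees per minute.
At 2:15: 15 x 6 = 90 degrees

Final answer: 90 degrees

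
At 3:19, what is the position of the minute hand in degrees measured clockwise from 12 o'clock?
The minute hand moves 6 degrees per minute.
At 3:19: 19 x 6 = 114 degrees

Final answer: 114 degrees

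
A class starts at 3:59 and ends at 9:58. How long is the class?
From 3:59 to 9:58:
(9 x 60 + 58) - (3 x 60 + 59) = 598 - 239 = 359 minutes
= 5 hours and 59 minutes

Final answer: 5 hours and 59 minutes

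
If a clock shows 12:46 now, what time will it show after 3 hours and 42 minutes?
Starting time: 12:46
Adding 42 minutes to 46 minutes: 46 + 42 = 88 minutes = 1 hour and 28 minutes
Adding 3 hours: 12 + 3 + 1 (carry) = 16 - 12 = 4
Final time: 4:28

Final answer: 4:28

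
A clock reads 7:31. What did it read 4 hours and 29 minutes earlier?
Starting time: 7:31 = 451 total minutes past 12:00
Subtracting: 4 hours and 29 minutes = 269 minutes
451 - 269 = 182 minutes
= 3 hours and 2 minutes past 12:00 = 3:02

Final answer: 3:02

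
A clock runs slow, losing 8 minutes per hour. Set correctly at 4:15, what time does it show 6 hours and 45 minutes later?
For every 60 true minutes, the faulty clock advances 60 - 8 = 52 minutes.
True elapsed: 6 hours and 45 minutes = 405 minutes.
Faulty clock advances: 405 x 52/60 = 351 minutes (drift: 54 minutes behind).
Shown time: 4:15 + 351 minutes = 10:06.

Final answer: 10:06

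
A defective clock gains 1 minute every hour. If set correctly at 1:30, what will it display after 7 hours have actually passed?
For every 60 true minutes, the faulty clock advances 60 + 1 = 61 minutes.
True elapsed: 7 hours = 420 minutes.
Faulty clock advances: 420 x 61/60 = 427 minutes (drift: 7 minutes ahead).
Shown time: 1:30 + 427 minutes = 8:37.

Final answer: 8:37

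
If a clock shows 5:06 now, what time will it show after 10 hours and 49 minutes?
Starting time: 5:06
Adding 49 minutes to 6 minutes: 6 + 49 = 55 minutes
Adding 10 hours: 5 + 10 = 15 - 12 = 3
Final time: 3:55

Final answer: 3:55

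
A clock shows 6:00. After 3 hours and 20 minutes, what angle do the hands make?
First find the time 3 hours and 20 minutes after 6:00.
Total minutes: 6 x 60 + 0 + 3 x 60 + 20 = 560.
560 mod 720 = 560 minutes = 9:20.
Now compute the angle at 9:20:
Hour hand: 9 x 30 + 20 x 0.5 = 280 degrees
Minute hand: 20 x 6 = 120 degrees
Difference: |280 - 120| = 160 degrees
The angle is 160 degrees

Final answer: 160 degrees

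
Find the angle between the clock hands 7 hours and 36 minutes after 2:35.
First find the time 7 hours and 36 minutes after 2:35.
Total minutes: 2 x 60 + 35 + 7 x 60 + 36 = 611.
611 mod 720 = 611 minutes = 10:11.
Now compute the angle at 10:11:
Hour hand: 10 x 30 + 11 x 0.5 = 305.5 degrees
Minute hand: 11 x 6 = 66 degrees
Difference: |305.5 - 66| = 239.5 degrees
Smaller angle: 360 - 239.5 = 120.5 degrees

Final answer: 120.5 degrees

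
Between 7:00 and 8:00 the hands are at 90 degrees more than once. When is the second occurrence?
At t minutes past 7:00, the hour hand is at 30 x 7 + 0.5t degrees and the minute hand is at 6t degrees.
The smaller angle between them is 90 degrees when |30H - 5.5t| = 90 or |30H - 5.5t| = 270.
With H = 7, solve 30 x 7 - 5.5t = +/- target for each target:
  t = (30 x 7 - 90) / 5.5 = 21.82
  t = (30 x 7 + 90) / 5.5 = 54.55
  t = (30 x 7 - 270) / 5.5 = -10.91 (outside (0, 60))
  t = (30 x 7 + 270) / 5.5 = 87.27 (outside (0, 60))
Valid solutions in (0, 60): {21.82, 54.55} minutes.
The second occurrence is t = 54.55 minutes.
The hands form a 90-degree angle at 54.55 minutes past 7:00.

Final answer: 54.55 minutes past 7:00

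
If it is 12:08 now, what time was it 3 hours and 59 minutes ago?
Starting time: 12:08 = 8 total minutes past 12:00
Subtracting: 3 hours and 59 minutes = 239 minutes
8 - 239 = -231 (negative, add 12 hours = 720) = 489 minutes
= 8 hours and 9 minutes past 12:00 = 8:09

Final answer: 8:09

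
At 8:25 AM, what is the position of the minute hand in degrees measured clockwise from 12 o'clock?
The minute hand moves 6 degrees per minute.
At 8:25: 25 x 6 = 150 degrees

Final answer: 150 degrees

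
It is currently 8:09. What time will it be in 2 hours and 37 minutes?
Starting time: 8:09
Adding 37 minutes to 9 minutes: 9 + 37 = 46 minutes
Adding 2 hours: 8 + 2 = 10
Final time: 10:46

Final answer: 10:46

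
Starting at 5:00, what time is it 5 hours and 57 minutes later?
Starting time: 5:00
Adding 57 minutes to 0 minutes: 0 + 57 = 57 minutes
Adding 5 hours: 5 + 5 = 10
Final time: 10:57

Final answer: 10:57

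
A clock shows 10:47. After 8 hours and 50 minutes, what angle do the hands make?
First find the time 8 hours and 50 minutes after 10:47.
Total minutes: 10 x 60 + 47 + 8 x 60 + 50 = 1177.
1177 mod 720 = 457 minutes = 7:37.
Now compute the angle at 7:37:
Hour hand: 7 x 30 + 37 x 0.5 = 228.5 degrees
Minute hand: 37 x 6 = 222 degrees
Difference: |228.5 - 222| = 6.5 degrees
The angle is 6.5 degrees

Final answer: 6.5 degrees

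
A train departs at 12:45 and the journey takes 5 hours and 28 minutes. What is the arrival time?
Starting time: 12:45
Adding 28 minutes to 45 minutes: 45 + 28 = 73 minutes = 1 hour and 13 minutes
Adding 5 hours: 12 + 5 + 1 (carry) = 18 - 12 = 6
Final time: 6:13

Final answer: 6:13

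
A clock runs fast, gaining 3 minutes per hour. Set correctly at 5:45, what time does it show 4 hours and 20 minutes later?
For every 60 true minutes, the faulty clock advances 60 + 3 = 63 minutes.
True elapsed: 4 hours and 20 minutes = 260 minutes.
Faulty clock advances: 260 x 63/60 = 273 minutes (drift: 13 minutes ahead).
Shown time: 5:45 + 273 minutes = 10:18.

Final answer: 10:18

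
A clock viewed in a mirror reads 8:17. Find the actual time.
Reflection across the vertical (12-6) axis maps a hand at angle A degrees to (360 - A) degrees, which sends a reading of T minutes past 12:00 to (720 - T) minutes past 12:00.
Mirror reads 8:17 = 497 minutes past 12:00.
Actual time: (720 - 497) mod 720 = 223 minutes = 3:43.

Final answer: 3:43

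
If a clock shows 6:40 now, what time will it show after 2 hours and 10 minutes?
Starting time: 6:40
Adding 10 minutes to 40 minutes: 40 + 10 = 50 minutes
Adding 2 hours: 6 + 2 = 8
Final time: 8:50

Final answer: 8:50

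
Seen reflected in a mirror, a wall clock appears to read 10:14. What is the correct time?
Reflection across the vertical (12-6) axis maps a hand at angle A degrees to (360 - A) degrees, which sends a reading of T minutes past 12:00 to (720 - T) minutes past 12:00.
Mirror reads 10:14 = 614 minutes past 12:00.
Actual time: (720 - 614) mod 720 = 106 minutes = 1:46.

Final answer: 1:46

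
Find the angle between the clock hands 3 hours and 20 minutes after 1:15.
First find the time 3 hours and 20 minutes after 1:15.
Total minutes: 1 x 60 + 15 + 3 x 60 + 20 = 275.
275 mod 720 = 275 minutes = 4:35.
Now compute the angle at 4:35:
Hour hand: 4 x 30 + 35 x 0.5 = 137.5 degrees
Minute hand: 35 x 6 = 210 degrees
Difference: |137.5 - 210| = 72.5 degrees
The angle is 72.5 degrees

Final answer: 72.5 degrees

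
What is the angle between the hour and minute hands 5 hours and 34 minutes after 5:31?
First find the time 5 hours and 34 minutes after 5:31.
Total minutes: 5 x 60 + 31 + 5 x 60 + 34 = 665.
665 mod 720 = 665 minutes = 11:05.
Now compute the angle at 11:05:
Hour hand: 11 x 30 + 5 x 0.5 = 332.5 degrees
Minute hand: 5 x 6 = 30 degrees
Difference: |332.5 - 30| = 302.5 degrees
Smaller angle: 360 - 302.5 = 57.5 degrees

Final answer: 57.5 degrees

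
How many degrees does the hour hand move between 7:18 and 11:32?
The hour hand moves 0.5 degrees per minute.
Time elapsed: 11:32 - 7:18 = 254 minutes
Angular displacement: 254 x 0.5 = 127 degrees

Final answer: 127 degrees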